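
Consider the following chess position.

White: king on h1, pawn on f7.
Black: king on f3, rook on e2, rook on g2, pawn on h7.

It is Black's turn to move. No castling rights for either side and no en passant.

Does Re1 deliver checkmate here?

yes

After Re1: white king on h1; in check: yes, from the black rook on e1.
King squares — g1: attacked by Re1; g2: attacked by Kf3; h2: attacked by Rg2.
White has no legal moves → checkmate.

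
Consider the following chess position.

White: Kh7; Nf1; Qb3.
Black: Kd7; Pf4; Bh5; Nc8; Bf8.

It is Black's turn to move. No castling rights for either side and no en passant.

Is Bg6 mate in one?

After Bg6: white king on h7; in check: yes, from the black bishop on g6.
White has 3 legal replies: Kh8, Kg8, Kxg6.
In check but a legal move exists → not checkmate.

no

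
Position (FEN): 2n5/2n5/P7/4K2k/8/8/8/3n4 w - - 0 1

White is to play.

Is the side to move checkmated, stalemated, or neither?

White to move; white king on e5.
In check: no.
Legal moves for White: Kf6, Kf5, Kf4, Ke4, Kd4, a7.
White has 6 legal moves and is not in check → neither.

neither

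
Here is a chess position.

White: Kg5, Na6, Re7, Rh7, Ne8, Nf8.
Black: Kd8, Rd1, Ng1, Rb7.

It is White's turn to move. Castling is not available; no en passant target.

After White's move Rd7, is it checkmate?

After Rd7: black king on d8; in check: yes, from the white rook on d7.
Black has 4 legal replies: Kxe8, Kc8, Rbxd7, Rdxd7.
In check but a legal move exists → not checkmate.

no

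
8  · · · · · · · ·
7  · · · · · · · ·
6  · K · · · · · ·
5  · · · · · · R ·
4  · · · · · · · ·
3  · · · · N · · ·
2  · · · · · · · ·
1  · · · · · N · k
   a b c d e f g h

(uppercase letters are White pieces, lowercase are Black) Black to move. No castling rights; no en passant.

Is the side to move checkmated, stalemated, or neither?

Black to move; black king on h1.
In check: no.
King squares — g1: attacked by Rg5; g2: attacked by Ne3; h2: attacked by Nf1.
Legal moves for Black: none.
Not in check and no legal moves → stalemate.

stalemate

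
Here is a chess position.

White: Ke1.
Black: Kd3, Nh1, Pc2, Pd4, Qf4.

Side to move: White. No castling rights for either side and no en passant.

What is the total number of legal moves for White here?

0

White to move; king on e1.
In check: no.
Legal moves: none.
Count: 0.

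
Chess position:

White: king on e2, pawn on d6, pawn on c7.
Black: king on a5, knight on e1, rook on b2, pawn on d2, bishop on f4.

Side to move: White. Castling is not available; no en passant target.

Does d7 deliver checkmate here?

After d7: black king on a5; in check: no.
Black is not in check, so this cannot be checkmate.

no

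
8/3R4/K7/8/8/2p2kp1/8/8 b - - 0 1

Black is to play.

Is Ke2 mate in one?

no

After Ke2: white king on a6; in check: no.
White is not in check, so this cannot be checkmate.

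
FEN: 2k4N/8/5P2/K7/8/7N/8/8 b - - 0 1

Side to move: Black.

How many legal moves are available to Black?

5

Black to move; king on c8.
In check: no.
Legal moves: Kd8, Kb8, Kd7, Kc7, Kb7.
Count: 5.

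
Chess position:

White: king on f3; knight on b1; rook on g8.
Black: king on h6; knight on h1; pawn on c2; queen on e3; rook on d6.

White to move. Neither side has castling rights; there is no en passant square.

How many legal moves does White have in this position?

White to move; king on f3.
In check: yes, from the black queen on e3.
Legal moves: Kg4, Kxe3, Kg2.
Count: 3.

3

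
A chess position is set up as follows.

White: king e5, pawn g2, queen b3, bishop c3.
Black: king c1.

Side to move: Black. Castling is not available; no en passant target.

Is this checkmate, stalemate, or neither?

stalemate

Black to move; black king on c1.
In check: no.
King squares — b1: attacked by Qb3; d1: attacked by Qb3; b2: attacked by Qb3; c2: attacked by Qb3; d2: attacked by Bc3.
Legal moves for Black: none.
Not in check and no legal moves → stalemate.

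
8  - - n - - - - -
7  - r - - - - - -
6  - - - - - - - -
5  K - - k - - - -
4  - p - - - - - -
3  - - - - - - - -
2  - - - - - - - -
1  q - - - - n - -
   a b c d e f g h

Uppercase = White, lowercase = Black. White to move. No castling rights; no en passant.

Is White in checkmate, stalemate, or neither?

checkmate

White to move; white king on a5.
In check: yes, from the black queen on a1.
King squares — a4: attacked by Qa1; b4: attacked by Rb7; b5: attacked by Rb7; a6: attacked by Qa1; b6: attacked by Rb7.
Legal moves for White: none.
In check with no legal moves → checkmate.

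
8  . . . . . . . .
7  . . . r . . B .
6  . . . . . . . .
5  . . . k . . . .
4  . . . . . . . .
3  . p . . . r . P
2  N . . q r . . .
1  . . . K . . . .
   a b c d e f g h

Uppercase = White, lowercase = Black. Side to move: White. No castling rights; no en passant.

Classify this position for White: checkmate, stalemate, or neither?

checkmate

White to move; white king on d1.
In check: yes, from the black queen on d2.
King squares — c1: attacked by Qd2; e1: attacked by Qd2; c2: attacked by Qd2; d2: attacked by Re2; e2: attacked by Qd2.
Legal moves for White: none.
In check with no legal moves → checkmate.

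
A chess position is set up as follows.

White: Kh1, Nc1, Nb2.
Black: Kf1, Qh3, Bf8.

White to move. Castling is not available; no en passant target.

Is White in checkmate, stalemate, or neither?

checkmate

White to move; white king on h1.
In check: yes, from the black queen on h3.
King squares — g1: attacked by Kf1; g2: attacked by Kf1; h2: attacked by Qh3.
Legal moves for White: none.
In check with no legal moves → checkmate.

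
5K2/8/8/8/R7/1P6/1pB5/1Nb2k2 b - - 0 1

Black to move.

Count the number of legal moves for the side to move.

10

Black to move; king on f1.
In check: no.
Legal moves: Kg2, Kf2, Ke2, Kg1, Ke1, Bh6+, Bg5, Bf4, Be3, Bd2.
Count: 10.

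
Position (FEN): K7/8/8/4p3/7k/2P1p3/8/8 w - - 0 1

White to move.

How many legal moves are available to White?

White to move; king on a8.
In check: no.
Legal moves: Kb8, Kb7, Ka7, c4.
Count: 4.

4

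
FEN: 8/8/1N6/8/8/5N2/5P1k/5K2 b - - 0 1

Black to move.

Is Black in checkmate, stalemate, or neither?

Black to move; black king on h2.
In check: yes, from the white knight on f3.
King squares — g1: attacked by Kf1; h1: available; g2: attacked by Kf1; g3: attacked by Pf2; h3: available.
Legal moves for Black: Kh3, Kh1.
Black is in check but has 2 legal moves → neither.

neither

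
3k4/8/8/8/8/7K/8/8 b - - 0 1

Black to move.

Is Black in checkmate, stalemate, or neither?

neither

Black to move; black king on d8.
In check: no.
Legal moves for Black: Ke8, Kc8, Ke7, Kd7, Kc7.
Black has 5 legal moves and is not in check → neither.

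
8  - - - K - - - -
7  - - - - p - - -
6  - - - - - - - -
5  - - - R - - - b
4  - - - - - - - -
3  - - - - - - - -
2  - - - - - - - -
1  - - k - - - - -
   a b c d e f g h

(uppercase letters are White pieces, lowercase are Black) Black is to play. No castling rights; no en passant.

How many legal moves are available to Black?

12

Black to move; king on c1.
In check: no.
Legal moves: Be8, Bf7, Bg6, Bg4, Bf3, Be2, Bd1, Kc2, Kb2, Kb1, e6, e5.
Count: 12.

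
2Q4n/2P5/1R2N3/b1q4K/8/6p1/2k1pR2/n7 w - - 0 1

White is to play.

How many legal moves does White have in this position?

White to move; king on h5.
In check: yes, from the black queen on c5.
Legal moves: Kh6, Kh4, Kg4, Ng5, Nxc5, Rf5.
Count: 6.

6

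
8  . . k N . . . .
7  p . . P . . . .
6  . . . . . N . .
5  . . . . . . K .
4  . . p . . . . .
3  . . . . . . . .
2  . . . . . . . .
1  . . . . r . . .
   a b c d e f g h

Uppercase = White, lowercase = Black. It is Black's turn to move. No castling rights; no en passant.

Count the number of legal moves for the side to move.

Black to move; king on c8.
In check: yes, from the white pawn on d7.
Legal moves: Kxd8, Kb8, Kc7.
Count: 3.

3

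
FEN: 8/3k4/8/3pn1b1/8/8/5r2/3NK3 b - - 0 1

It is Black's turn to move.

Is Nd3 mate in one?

After Nd3: white king on e1; in check: yes, from the black knight on d3.
King squares — d1: own knight; f1: attacked by Rf2; d2: attacked by Rf2; e2: attacked by Rf2; f2: attacked by Nd3.
White has no legal moves → checkmate.

yes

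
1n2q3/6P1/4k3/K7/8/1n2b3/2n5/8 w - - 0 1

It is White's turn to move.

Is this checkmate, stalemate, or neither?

checkmate

White to move; white king on a5.
In check: yes, from the black knight on b3.
King squares — a4: attacked by Qe8; b4: attacked by Nc2; b5: attacked by Qe8; a6: attacked by Nb8; b6: attacked by Be3.
Legal moves for White: none.
In check with no legal moves → checkmate.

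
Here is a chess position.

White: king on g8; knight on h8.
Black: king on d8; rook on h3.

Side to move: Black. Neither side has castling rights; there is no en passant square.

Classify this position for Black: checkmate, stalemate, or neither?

neither

Black to move; black king on d8.
In check: no.
Legal moves for Black include: Ke8, Kc8, Ke7, Kd7, Kc7, Rxh8+, Rh7, Rh6, Rh5, Rh4, Rg3+, Rf3, Re3, Rd3, Rc3, Rb3, Ra3, Rh2, ... (list truncated; more exist).
Black has legal moves and is not in check → neither.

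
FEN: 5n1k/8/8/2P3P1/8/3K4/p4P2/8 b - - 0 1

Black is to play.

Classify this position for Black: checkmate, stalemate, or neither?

neither

Black to move; black king on h8.
In check: no.
Legal moves for Black: Kg8, Kh7, Kg7, Nh7, Nd7, Ng6, Ne6, a1=Q, a1=R, a1=B, a1=N.
Black has 11 legal moves and is not in check → neither.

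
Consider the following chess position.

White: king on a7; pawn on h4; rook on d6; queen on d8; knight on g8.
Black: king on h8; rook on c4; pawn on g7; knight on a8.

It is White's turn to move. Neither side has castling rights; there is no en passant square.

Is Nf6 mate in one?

yes

After Nf6: black king on h8; in check: yes, from the white queen on d8.
King squares — g7: own pawn; h7: attacked by Nf6; g8: attacked by Nf6.
Black has no legal moves → checkmate.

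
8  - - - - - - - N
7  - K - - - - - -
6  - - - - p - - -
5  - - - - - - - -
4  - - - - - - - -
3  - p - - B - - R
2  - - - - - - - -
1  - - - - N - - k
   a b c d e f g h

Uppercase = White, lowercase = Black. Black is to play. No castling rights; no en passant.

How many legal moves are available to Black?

0

Black to move; king on h1.
In check: yes, from the white rook on h3.
Legal moves: none.
Count: 0.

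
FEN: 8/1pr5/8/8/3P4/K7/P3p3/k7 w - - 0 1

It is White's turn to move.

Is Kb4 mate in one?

After Kb4: black king on a1; in check: no.
Black is not in check, so this cannot be checkmate.

no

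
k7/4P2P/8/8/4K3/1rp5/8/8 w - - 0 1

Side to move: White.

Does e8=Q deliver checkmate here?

After e8=Q: black king on a8; in check: yes, from the white queen on e8.
Black has 3 legal replies: Kb7, Ka7, Rb8.
In check but a legal move exists → not checkmate.

no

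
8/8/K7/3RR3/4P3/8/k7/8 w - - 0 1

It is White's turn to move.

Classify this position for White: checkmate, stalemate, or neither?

White to move; white king on a6.
In check: no.
Legal moves for White include: Kb7, Ka7, Kb6, Kb5, Ka5, Re8, Re7, Re6, Rh5, Rg5, Rf5, Rd8, Rd7, Rd6, Rc5, Rb5, Ra5+, Rd4, ... (list truncated; more exist).
White has legal moves and is not in check → neither.

neither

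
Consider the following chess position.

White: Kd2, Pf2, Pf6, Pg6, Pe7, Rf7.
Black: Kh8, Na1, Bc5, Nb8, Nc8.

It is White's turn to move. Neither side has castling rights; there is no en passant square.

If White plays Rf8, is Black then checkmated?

After Rf8: black king on h8; in check: yes, from the white rook on f8.
King squares — g7: attacked by Pf6; h7: attacked by Pg6; g8: attacked by Rf8.
Black has no legal moves → checkmate.

yes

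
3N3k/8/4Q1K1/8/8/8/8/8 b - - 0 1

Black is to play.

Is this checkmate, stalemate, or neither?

stalemate

Black to move; black king on h8.
In check: no.
King squares — g7: attacked by Kg6; h7: attacked by Kg6; g8: attacked by Qe6.
Legal moves for Black: none.
Not in check and no legal moves → stalemate.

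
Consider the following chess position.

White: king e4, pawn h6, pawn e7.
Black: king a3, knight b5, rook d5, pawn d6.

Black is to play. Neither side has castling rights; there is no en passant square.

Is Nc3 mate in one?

After Nc3: white king on e4; in check: yes, from the black knight on c3.
White has 3 legal replies: Kf4, Kf3, Ke3.
In check but a legal move exists → not checkmate.

no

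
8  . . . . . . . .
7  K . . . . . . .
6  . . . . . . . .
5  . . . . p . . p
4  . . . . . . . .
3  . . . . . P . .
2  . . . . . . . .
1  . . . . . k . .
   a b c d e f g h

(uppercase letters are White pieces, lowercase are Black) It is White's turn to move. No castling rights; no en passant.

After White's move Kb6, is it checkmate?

After Kb6: black king on f1; in check: no.
Black is not in check, so this cannot be checkmate.

no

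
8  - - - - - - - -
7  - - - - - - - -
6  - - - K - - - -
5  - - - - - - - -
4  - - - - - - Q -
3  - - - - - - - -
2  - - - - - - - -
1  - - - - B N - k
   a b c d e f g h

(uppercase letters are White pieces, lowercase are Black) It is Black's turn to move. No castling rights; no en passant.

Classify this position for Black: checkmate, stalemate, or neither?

Black to move; black king on h1.
In check: no.
King squares — g1: attacked by Qg4; g2: attacked by Qg4; h2: attacked by Nf1.
Legal moves for Black: none.
Not in check and no legal moves → stalemate.

stalemate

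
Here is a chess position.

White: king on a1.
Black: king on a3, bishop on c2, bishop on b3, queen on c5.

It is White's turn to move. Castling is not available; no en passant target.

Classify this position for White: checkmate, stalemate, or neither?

White to move; white king on a1.
In check: no.
King squares — b1: attacked by Bc2; a2: attacked by Ka3; b2: attacked by Ka3.
Legal moves for White: none.
Not in check and no legal moves → stalemate.

stalemate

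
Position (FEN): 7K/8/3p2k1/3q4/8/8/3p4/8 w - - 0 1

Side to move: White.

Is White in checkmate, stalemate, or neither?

White to move; white king on h8.
In check: no.
King squares — g7: attacked by Kg6; h7: attacked by Kg6; g8: attacked by Qd5.
Legal moves for White: none.
Not in check and no legal moves → stalemate.

stalemate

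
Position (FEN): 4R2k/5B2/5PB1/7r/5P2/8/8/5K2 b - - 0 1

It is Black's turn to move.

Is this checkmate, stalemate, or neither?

Black to move; black king on h8.
In check: yes, from the white rook on e8.
King squares — g7: attacked by Pf6; h7: attacked by Bg6; g8: attacked by Bf7.
Legal moves for Black: none.
In check with no legal moves → checkmate.

checkmate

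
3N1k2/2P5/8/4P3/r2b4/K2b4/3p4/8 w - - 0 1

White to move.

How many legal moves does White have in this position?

2

White to move; king on a3.
In check: yes, from the black rook on a4.
Legal moves: Kxa4, Kb3.
Count: 2.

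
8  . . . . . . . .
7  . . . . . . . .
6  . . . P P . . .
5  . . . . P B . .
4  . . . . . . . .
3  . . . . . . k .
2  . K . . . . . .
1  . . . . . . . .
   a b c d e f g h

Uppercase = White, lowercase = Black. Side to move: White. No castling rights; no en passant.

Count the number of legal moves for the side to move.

White to move; king on b2.
In check: no.
Legal moves: Bh7, Bg6, Bg4, Be4, Bh3, Bd3, Bc2, Bb1, Kc3, Kb3, Ka3, Kc2, Ka2, Kc1, Kb1, Ka1, e7, d7.
Count: 18.

18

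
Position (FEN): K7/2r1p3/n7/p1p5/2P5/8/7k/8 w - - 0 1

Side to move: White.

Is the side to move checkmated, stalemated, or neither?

stalemate

White to move; white king on a8.
In check: no.
King squares — a7: attacked by Rc7; b7: attacked by Rc7; b8: attacked by Na6.
Legal moves for White: none.
Not in check and no legal moves → stalemate.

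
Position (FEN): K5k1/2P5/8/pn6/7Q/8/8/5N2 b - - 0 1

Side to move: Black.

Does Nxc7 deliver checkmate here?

no

After Nxc7: white king on a8; in check: yes, from the black knight on c7.
White has 3 legal replies: Kb8, Kb7, Ka7.
In check but a legal move exists → not checkmate.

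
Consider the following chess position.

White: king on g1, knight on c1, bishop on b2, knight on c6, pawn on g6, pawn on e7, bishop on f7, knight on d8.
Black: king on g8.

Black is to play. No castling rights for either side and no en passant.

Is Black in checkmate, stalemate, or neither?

checkmate

Black to move; black king on g8.
In check: yes, from the white bishop on f7.
King squares — f7: attacked by Pg6; g7: attacked by Bb2; h7: attacked by Pg6; f8: attacked by Pe7; h8: attacked by Bb2.
Legal moves for Black: none.
In check with no legal moves → checkmate.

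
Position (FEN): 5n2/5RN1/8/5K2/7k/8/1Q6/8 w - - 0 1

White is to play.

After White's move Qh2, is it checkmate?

yes

After Qh2: black king on h4; in check: yes, from the white queen on h2.
King squares — g3: attacked by Qh2; h3: attacked by Qh2; g4: attacked by Kf5; g5: attacked by Kf5; h5: attacked by Qh2.
Black has no legal moves → checkmate.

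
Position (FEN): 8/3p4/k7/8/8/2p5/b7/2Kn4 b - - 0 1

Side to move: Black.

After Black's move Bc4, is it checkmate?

no

After Bc4: white king on c1; in check: no.
White is not in check, so this cannot be checkmate.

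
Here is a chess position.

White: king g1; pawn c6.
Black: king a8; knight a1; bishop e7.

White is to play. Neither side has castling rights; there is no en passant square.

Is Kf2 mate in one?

no

After Kf2: black king on a8; in check: no.
Black is not in check, so this cannot be checkmate.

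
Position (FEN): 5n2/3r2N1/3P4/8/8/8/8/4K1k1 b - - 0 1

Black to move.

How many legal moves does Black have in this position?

14

Black to move; king on g1.
In check: no.
Legal moves: Nh7, Ng6, Ne6, Rd8, Rxg7, Rf7, Re7+, Rc7, Rb7, Ra7, Rxd6, Kh2, Kg2, Kh1.
Count: 14.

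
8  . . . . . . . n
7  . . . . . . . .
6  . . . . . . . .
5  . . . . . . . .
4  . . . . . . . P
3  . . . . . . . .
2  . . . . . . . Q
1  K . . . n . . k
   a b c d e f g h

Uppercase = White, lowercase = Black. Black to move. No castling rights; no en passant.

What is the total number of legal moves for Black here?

Black to move; king on h1.
In check: yes, from the white queen on h2.
Legal moves: Kxh2.
Count: 1.

1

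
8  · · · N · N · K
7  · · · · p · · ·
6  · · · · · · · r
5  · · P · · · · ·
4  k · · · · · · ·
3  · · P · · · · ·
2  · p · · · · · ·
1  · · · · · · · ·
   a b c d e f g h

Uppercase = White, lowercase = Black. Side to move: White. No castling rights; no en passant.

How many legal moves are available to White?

3

White to move; king on h8.
In check: yes, from the black rook on h6.
Legal moves: Kg8, Kg7, Nh7.
Count: 3.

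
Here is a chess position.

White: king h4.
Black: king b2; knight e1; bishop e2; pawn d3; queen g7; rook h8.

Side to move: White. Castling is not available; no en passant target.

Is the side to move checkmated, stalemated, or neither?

checkmate

White to move; white king on h4.
In check: yes, from the black rook on h8.
King squares — g3: attacked by Qg7; h3: attacked by Rh8; g4: attacked by Be2; g5: attacked by Qg7; h5: attacked by Be2.
Legal moves for White: none.
In check with no legal moves → checkmate.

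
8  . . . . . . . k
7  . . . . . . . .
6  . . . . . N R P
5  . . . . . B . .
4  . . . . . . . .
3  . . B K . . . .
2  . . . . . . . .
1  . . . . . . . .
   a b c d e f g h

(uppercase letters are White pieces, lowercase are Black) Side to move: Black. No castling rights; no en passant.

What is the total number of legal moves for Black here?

0

Black to move; king on h8.
In check: no.
Legal moves: none.
Count: 0.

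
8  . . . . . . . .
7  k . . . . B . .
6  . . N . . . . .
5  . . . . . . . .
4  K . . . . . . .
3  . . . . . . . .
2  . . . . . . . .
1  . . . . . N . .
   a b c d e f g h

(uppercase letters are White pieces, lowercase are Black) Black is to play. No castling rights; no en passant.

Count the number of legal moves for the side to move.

4

Black to move; king on a7.
In check: yes, from the white knight on c6.
Legal moves: Ka8, Kb7, Kb6, Ka6.
Count: 4.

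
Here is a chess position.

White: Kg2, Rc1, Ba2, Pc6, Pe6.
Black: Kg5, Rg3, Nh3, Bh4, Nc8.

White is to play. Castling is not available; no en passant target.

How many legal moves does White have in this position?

White to move; king on g2.
In check: yes, from the black rook on g3.
Legal moves: Kh2, Kh1, Kf1.
Count: 3.

3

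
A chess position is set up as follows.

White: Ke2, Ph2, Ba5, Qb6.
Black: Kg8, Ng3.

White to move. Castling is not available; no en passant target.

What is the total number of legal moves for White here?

8

White to move; king on e2.
In check: yes, from the black knight on g3.
Legal moves: Kf3, Ke3, Kd3, Kf2, Kd2, Ke1, Kd1, hxg3.
Count: 8.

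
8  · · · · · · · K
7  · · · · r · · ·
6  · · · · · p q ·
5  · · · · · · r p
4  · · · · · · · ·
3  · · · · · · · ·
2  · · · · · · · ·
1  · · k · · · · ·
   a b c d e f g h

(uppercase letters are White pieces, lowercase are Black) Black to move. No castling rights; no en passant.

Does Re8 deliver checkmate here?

After Re8: white king on h8; in check: yes, from the black rook on e8.
King squares — g7: attacked by Qg6; h7: attacked by Qg6; g8: attacked by Qg6.
White has no legal moves → checkmate.

yes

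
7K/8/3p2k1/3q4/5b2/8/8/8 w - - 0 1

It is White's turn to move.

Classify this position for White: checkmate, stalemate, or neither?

stalemate

White to move; white king on h8.
In check: no.
King squares — g7: attacked by Kg6; h7: attacked by Kg6; g8: attacked by Qd5.
Legal moves for White: none.
Not in check and no legal moves → stalemate.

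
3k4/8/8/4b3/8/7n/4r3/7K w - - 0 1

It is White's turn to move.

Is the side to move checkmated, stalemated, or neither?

White to move; white king on h1.
In check: no.
King squares — g1: attacked by Nh3; g2: attacked by Re2; h2: attacked by Re2.
Legal moves for White: none.
Not in check and no legal moves → stalemate.

stalemate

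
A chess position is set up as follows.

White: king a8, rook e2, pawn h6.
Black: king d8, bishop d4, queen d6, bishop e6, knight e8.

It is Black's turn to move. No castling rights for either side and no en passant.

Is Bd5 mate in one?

yes

After Bd5: white king on a8; in check: yes, from the black bishop on d5.
King squares — a7: attacked by Bd4; b7: attacked by Bd5; b8: attacked by Qd6.
White has no legal moves → checkmate.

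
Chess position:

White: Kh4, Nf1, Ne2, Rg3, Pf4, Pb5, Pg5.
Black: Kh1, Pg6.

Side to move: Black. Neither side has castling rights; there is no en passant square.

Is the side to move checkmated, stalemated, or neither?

Black to move; black king on h1.
In check: no.
King squares — g1: attacked by Ne2; g2: attacked by Rg3; h2: attacked by Nf1.
Legal moves for Black: none.
Not in check and no legal moves → stalemate.

stalemate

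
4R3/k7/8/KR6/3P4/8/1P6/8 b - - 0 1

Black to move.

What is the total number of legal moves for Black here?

0

Black to move; king on a7.
In check: no.
Legal moves: none.
Count: 0.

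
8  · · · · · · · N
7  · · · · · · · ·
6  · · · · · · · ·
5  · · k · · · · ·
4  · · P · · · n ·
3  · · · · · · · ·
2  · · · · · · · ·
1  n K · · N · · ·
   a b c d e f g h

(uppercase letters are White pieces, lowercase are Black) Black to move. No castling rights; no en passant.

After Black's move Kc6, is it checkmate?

After Kc6: white king on b1; in check: no.
White is not in check, so this cannot be checkmate.

no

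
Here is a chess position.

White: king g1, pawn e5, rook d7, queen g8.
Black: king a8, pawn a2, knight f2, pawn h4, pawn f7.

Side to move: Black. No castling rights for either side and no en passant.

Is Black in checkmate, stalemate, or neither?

Black to move; black king on a8.
In check: yes, from the white queen on g8.
King squares — a7: attacked by Rd7; b7: attacked by Rd7; b8: attacked by Qg8.
Legal moves for Black: none.
In check with no legal moves → checkmate.

checkmate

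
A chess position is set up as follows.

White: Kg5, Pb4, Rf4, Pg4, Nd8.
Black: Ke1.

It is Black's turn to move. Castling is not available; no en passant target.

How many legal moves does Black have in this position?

3

Black to move; king on e1.
In check: no.
Legal moves: Ke2, Kd2, Kd1.
Count: 3.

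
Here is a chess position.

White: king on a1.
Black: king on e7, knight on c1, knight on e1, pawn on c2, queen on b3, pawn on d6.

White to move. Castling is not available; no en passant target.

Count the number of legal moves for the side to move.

0

White to move; king on a1.
In check: no.
Legal moves: none.
Count: 0.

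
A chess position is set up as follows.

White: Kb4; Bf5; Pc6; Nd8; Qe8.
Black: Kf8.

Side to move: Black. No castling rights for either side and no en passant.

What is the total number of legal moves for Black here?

Black to move; king on f8.
In check: yes, from the white queen on e8.
Legal moves: Kxe8, Kg7.
Count: 2.

2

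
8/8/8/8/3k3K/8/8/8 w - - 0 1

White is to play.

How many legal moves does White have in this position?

White to move; king on h4.
In check: no.
Legal moves: Kh5, Kg5, Kg4, Kh3, Kg3.
Count: 5.

5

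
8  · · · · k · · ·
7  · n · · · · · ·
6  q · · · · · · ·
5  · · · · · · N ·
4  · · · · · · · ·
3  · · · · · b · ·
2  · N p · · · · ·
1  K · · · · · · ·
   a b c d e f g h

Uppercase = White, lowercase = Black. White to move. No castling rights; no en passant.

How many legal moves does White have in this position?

White to move; king on a1.
In check: yes, from the black queen on a6.
Legal moves: Na4.
Count: 1.

1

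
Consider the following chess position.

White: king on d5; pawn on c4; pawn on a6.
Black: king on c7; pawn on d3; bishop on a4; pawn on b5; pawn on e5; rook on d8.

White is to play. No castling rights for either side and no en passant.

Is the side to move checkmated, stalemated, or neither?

neither

White to move; white king on d5.
In check: yes, from the black rook on d8.
King squares — c4: own pawn; d4: attacked by Pe5; e4: available; c5: available; e5: available; c6: attacked by Kc7; d6: attacked by Kc7; e6: available.
Legal moves for White: Ke6, Kxe5, Kc5, Ke4.
White is in check but has 4 legal moves → neither.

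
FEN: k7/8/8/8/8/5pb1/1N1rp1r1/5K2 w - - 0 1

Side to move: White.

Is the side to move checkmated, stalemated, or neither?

checkmate

White to move; white king on f1.
In check: yes, from the black pawn on e2.
King squares — e1: attacked by Bg3; g1: attacked by Rg2; e2: attacked by Rd2; f2: attacked by Rg2; g2: attacked by Pf3.
Legal moves for White: none.
In check with no legal moves → checkmate.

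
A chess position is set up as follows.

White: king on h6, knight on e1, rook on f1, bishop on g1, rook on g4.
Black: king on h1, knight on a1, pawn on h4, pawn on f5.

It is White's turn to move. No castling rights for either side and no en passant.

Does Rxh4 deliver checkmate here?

yes

After Rxh4: black king on h1; in check: yes, from the white rook on h4.
King squares — g1: attacked by Rf1; g2: attacked by Ne1; h2: attacked by Bg1.
Black has no legal moves → checkmate.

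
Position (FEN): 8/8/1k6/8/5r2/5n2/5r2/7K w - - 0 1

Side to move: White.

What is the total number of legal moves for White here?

White to move; king on h1.
In check: no.
Legal moves: none.
Count: 0.

0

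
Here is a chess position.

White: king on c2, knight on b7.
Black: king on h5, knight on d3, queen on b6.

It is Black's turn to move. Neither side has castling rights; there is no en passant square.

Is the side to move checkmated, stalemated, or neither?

Black to move; black king on h5.
In check: no.
Legal moves for Black include: Qd8, Qc7+, Qxb7, Qa7, Qh6, Qg6, Qf6, Qe6, Qd6, Qc6+, Qa6, Qc5+, Qb5, Qa5, Qd4, Qb4, Qe3, Qb3+, ... (list truncated; more exist).
Black has legal moves and is not in check → neither.

neither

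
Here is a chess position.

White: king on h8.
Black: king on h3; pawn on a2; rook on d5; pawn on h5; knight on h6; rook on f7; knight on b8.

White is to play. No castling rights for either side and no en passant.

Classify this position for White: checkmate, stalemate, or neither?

White to move; white king on h8.
In check: no.
King squares — g7: attacked by Rf7; h7: attacked by Rf7; g8: attacked by Nh6.
Legal moves for White: none.
Not in check and no legal moves → stalemate.

stalemate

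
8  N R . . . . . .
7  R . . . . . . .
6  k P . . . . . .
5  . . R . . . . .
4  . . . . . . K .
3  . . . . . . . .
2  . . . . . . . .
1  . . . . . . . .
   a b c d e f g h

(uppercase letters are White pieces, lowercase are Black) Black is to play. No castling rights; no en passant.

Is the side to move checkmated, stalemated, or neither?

checkmate

Black to move; black king on a6.
In check: yes, from the white rook on a7.
King squares — a5: attacked by Rc5; b5: attacked by Rc5; b6: attacked by Na8; a7: attacked by Pb6; b7: attacked by Ra7.
Legal moves for Black: none.
In check with no legal moves → checkmate.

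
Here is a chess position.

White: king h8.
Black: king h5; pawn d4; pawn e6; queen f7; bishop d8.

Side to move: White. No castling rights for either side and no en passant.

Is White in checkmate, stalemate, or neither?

White to move; white king on h8.
In check: no.
King squares — g7: attacked by Qf7; h7: attacked by Qf7; g8: attacked by Qf7.
Legal moves for White: none.
Not in check and no legal moves → stalemate.

stalemate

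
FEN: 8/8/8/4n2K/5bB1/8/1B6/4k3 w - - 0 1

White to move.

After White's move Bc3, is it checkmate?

After Bc3: black king on e1; in check: yes, from the white bishop on c3.
Black has 3 legal replies: Kf2, Kf1, Bd2.
In check but a legal move exists → not checkmate.

no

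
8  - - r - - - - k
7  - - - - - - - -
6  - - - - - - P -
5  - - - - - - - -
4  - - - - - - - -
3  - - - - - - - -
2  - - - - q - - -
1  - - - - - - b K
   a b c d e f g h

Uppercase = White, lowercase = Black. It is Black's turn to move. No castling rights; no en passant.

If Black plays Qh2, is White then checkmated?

yes

After Qh2: white king on h1; in check: yes, from the black queen on h2.
King squares — g1: attacked by Qh2; g2: attacked by Qh2; h2: attacked by Bg1.
White has no legal moves → checkmate.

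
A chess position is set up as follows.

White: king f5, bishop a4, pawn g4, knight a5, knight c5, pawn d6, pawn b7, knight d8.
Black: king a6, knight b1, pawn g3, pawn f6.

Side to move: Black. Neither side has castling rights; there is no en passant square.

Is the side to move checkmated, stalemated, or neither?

Black to move; black king on a6.
In check: yes, from the white knight on c5.
King squares — a5: available; b5: attacked by Ba4; b6: available; a7: available; b7: attacked by Na5.
Legal moves for Black: Ka7, Kb6, Kxa5.
Black is in check but has 3 legal moves → neither.

neither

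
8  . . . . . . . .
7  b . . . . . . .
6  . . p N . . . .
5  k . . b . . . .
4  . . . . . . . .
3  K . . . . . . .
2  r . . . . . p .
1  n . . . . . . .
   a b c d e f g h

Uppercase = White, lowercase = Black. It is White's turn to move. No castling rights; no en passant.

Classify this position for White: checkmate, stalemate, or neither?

White to move; white king on a3.
In check: yes, from the black rook on a2.
King squares — a2: attacked by Bd5; b2: attacked by Ra2; b3: attacked by Na1; a4: attacked by Ra2; b4: attacked by Ka5.
Legal moves for White: none.
In check with no legal moves → checkmate.

checkmate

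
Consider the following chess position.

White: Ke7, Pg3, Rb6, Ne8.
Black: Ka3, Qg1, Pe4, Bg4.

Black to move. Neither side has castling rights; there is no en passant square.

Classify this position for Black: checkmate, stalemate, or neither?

neither

Black to move; black king on a3.
In check: no.
Legal moves for Black include: Bc8, Bd7, Be6, Bh5, Bf5, Bh3, Bf3, Be2, Bd1, Ka4, Ka2, Qxb6, Qc5+, Qd4, Qxg3, Qe3, Qh2, Qg2, ... (list truncated; more exist).
Black has legal moves and is not in check → neither.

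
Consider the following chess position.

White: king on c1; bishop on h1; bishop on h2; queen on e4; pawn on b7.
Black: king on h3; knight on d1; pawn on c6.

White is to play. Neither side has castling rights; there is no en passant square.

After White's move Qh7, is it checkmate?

After Qh7: black king on h3; in check: yes, from the white queen on h7.
Black has 1 legal reply: Kg4.
In check but a legal move exists → not checkmate.

no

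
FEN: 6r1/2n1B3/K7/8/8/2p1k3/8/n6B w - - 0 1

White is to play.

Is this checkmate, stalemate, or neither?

White to move; white king on a6.
In check: yes, from the black knight on c7.
King squares — a5: available; b5: attacked by Nc7; b6: available; a7: available; b7: available.
Legal moves for White: Kb7, Ka7, Kb6, Ka5.
White is in check but has 4 legal moves → neither.

neither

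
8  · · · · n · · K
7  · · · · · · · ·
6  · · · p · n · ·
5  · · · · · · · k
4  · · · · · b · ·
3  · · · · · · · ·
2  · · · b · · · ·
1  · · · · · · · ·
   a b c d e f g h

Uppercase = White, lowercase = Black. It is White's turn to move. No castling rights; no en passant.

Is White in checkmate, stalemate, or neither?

White to move; white king on h8.
In check: no.
King squares — g7: attacked by Ne8; h7: attacked by Nf6; g8: attacked by Nf6.
Legal moves for White: none.
Not in check and no legal moves → stalemate.

stalemate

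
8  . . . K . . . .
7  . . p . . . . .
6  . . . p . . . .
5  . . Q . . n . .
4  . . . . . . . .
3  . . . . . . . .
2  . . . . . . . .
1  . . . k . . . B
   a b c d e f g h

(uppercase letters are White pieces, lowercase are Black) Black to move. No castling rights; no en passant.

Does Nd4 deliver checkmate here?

no

After Nd4: white king on d8; in check: no.
White is not in check, so this cannot be checkmate.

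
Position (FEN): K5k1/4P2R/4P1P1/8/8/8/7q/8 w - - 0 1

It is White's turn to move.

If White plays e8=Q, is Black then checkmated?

yes

After e8=Q: black king on g8; in check: yes, from the white queen on e8.
King squares — f7: attacked by Pe6; g7: attacked by Rh7; h7: attacked by Pg6; f8: attacked by Qe8; h8: attacked by Rh7.
Black has no legal moves → checkmate.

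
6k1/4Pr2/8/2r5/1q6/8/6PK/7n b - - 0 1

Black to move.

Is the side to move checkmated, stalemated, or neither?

neither

Black to move; black king on g8.
In check: no.
Legal moves for Black include: Kh8, Kh7, Kg7, Rf8, Rh7+, Rg7, Rxe7, Rf6, Rff5, Rf4, Rf3, Rf2, Rf1, Rc8, Rc7, Rc6, Rh5+, Rg5, ... (list truncated; more exist).
Black has legal moves and is not in check → neither.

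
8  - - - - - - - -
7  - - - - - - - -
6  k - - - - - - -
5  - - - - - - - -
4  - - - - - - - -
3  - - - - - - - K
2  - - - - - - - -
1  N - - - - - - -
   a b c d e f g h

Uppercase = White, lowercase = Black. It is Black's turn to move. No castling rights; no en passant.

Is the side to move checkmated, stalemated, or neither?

neither

Black to move; black king on a6.
In check: no.
Legal moves for Black: Kb7, Ka7, Kb6, Kb5, Ka5.
Black has 5 legal moves and is not in check → neither.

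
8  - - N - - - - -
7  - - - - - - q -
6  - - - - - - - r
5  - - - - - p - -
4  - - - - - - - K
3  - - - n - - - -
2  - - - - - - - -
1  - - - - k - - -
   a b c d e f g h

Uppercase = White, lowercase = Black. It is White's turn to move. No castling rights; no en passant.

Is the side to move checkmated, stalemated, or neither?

White to move; white king on h4.
In check: yes, from the black rook on h6.
King squares — g3: attacked by Qg7; h3: attacked by Rh6; g4: attacked by Pf5; g5: attacked by Qg7; h5: attacked by Rh6.
Legal moves for White: none.
In check with no legal moves → checkmate.

checkmate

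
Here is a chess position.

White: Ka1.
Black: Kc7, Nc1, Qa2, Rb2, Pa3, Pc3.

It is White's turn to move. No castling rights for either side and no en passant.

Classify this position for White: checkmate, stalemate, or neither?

White to move; white king on a1.
In check: yes, from the black queen on a2.
King squares — b1: attacked by Qa2; a2: attacked by Nc1; b2: attacked by Qa2.
Legal moves for White: none.
In check with no legal moves → checkmate.

checkmate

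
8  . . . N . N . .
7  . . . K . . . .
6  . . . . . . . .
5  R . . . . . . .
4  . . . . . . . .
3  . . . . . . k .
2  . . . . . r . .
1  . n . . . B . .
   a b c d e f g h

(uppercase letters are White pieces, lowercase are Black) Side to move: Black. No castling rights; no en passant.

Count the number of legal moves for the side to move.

22

Black to move; king on g3.
In check: no.
Legal moves: Kh4, Kg4, Kf4, Kf3, Kh2, Rxf8, Rf7+, Rf6, Rf5, Rf4, Rf3, Rh2, Rg2, Re2, Rd2+, Rc2, Rb2, Ra2, Rxf1, Nc3, Na3, Nd2.
Count: 22.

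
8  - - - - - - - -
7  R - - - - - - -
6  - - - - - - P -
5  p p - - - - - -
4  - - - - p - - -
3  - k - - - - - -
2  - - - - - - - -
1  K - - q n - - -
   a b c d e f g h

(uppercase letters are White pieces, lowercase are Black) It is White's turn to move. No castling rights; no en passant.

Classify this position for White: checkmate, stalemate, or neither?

White to move; white king on a1.
In check: yes, from the black queen on d1.
King squares — b1: attacked by Qd1; a2: attacked by Kb3; b2: attacked by Kb3.
Legal moves for White: none.
In check with no legal moves → checkmate.

checkmate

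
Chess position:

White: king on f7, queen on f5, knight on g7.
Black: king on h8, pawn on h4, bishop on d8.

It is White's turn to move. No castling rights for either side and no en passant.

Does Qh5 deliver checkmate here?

yes

After Qh5: black king on h8; in check: yes, from the white queen on h5.
King squares — g7: attacked by Kf7; h7: attacked by Qh5; g8: attacked by Kf7.
Black has no legal moves → checkmate.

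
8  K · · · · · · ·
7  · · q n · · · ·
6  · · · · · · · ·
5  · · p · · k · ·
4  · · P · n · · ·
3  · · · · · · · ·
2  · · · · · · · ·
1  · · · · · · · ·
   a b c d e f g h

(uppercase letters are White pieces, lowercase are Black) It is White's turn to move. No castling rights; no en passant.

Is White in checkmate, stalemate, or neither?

stalemate

White to move; white king on a8.
In check: no.
King squares — a7: attacked by Qc7; b7: attacked by Qc7; b8: attacked by Qc7.
Legal moves for White: none.
Not in check and no legal moves → stalemate.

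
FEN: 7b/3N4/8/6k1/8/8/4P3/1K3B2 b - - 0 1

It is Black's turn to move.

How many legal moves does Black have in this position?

Black to move; king on g5.
In check: no.
Legal moves: Bg7, Bf6, Be5, Bd4, Bc3, Bb2, Ba1, Kh6, Kg6, Kh5, Kf5, Kh4, Kg4, Kf4.
Count: 14.

14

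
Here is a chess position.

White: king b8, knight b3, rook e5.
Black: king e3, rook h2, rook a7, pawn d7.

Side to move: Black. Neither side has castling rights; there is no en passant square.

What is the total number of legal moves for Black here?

Black to move; king on e3.
In check: yes, from the white rook on e5.
Legal moves: Kf4, Kf3, Kd3, Kf2.
Count: 4.

4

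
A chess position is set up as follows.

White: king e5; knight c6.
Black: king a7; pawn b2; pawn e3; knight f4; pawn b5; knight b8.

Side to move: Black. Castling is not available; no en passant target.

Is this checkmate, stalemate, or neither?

Black to move; black king on a7.
In check: yes, from the white knight on c6.
Legal moves for Black: Ka8, Kb7, Kb6, Ka6, Nxc6+.
Black is in check but has 5 legal moves → neither.

neither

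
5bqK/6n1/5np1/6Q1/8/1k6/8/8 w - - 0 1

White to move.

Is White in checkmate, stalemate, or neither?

White to move; white king on h8.
In check: yes, from the black queen on g8.
King squares — g7: attacked by Bf8; h7: attacked by Nf6; g8: attacked by Nf6.
Legal moves for White: none.
In check with no legal moves → checkmate.

checkmate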